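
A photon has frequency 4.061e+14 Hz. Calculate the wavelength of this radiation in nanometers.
738.22 nm

Using the wave equation: c = fλ

Solving for wavelength:
λ = c/f = (3×10⁸ m/s) / (4.061e+14 Hz)
λ = 738.22 nm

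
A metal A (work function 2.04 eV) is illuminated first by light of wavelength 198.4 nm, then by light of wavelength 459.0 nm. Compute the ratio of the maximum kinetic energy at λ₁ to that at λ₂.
6.3662

Using Einstein's equation: KE_max = hc/λ - φ

For λ₁ = 198.4 nm:
E₁ = hc/λ₁ = 6.2492 eV
KE₁ = E₁ - φ = 6.2492 - 2.04 = 4.2092 eV

For λ₂ = 459.0 nm:
E₂ = hc/λ₂ = 2.7012 eV
KE₂ = E₂ - φ = 2.7012 - 2.04 = 0.6612 eV

Ratio: KE₁/KE₂ = 4.2092/0.6612 = 6.3662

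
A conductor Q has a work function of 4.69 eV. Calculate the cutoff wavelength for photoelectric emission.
264.36 nm

The threshold wavelength is when the photon energy equals the work function:
hc/λ₀ = φ

Solving for λ₀:
λ₀ = hc/φ = (6.626×10⁻³⁴ J·s)(3×10⁸ m/s) / (4.69 eV × 1.602×10⁻¹⁹ J/eV)
λ₀ = 264.36 nm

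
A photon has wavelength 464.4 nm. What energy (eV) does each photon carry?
2.6698 eV

Using E = hf = hc/λ:

E = hc/λ = (6.626×10⁻³⁴ J·s)(3×10⁸ m/s) / (464.4×10⁻⁹ m)
E = 2.6698 eV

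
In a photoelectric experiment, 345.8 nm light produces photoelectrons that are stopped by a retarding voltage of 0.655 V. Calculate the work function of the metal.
2.93 eV

The stopping potential gives the maximum kinetic energy: KE_max = eV_s = 0.655 eV

From Einstein's photoelectric equation: KE_max = hc/λ - φ
Rearranging: φ = hc/λ - KE_max

Calculate photon energy:
E_photon = hc/λ = (6.626×10⁻³⁴ J·s)(3×10⁸ m/s) / (345.8×10⁻⁹ m) = 3.5854 eV

Therefore:
φ = 3.5854 - 0.655 = 2.93 eV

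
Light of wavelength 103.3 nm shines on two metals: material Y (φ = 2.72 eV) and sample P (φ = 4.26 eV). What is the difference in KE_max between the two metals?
1.5400 eV

Using KE_max = hc/λ - φ for each metal:

Photon energy: E = hc/λ = 12.0023 eV

For material Y (φ₁ = 2.72 eV):
KE₁ = E - φ₁ = 12.0023 - 2.72 = 9.2823 eV

For sample P (φ₂ = 4.26 eV):
KE₂ = E - φ₂ = 12.0023 - 4.26 = 7.7423 eV

Difference:
ΔKE = KE₁ - KE₂ = 9.2823 - 7.7423 = 1.5400 eV

Note: The difference equals the difference in work functions: 4.26 - 2.72 = 1.54 eV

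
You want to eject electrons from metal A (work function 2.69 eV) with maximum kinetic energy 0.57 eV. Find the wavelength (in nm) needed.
380.32 nm

From Einstein's equation: KE_max = hc/λ - φ

Rearranging for λ:
hc/λ = KE_max + φ
λ = hc/(KE_max + φ)

Required photon energy:
E_photon = KE_max + φ = 0.57 + 2.69 = 3.26 eV

Required wavelength:
λ = hc/E_photon = (6.626×10⁻³⁴)(3×10⁸) / (3.26 × 1.602×10⁻¹⁹)
λ = 380.32 nm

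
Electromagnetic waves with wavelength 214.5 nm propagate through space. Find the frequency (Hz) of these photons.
1.3976e+15 Hz

Using the wave equation: c = fλ

Solving for frequency:
f = c/λ = (3×10⁸ m/s) / (214.5×10⁻⁹ m)
f = 1.3976e+15 Hz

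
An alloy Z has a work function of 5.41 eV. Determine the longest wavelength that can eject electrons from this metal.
229.18 nm

The threshold wavelength is when the photon energy equals the work function:
hc/λ₀ = φ

Solving for λ₀:
λ₀ = hc/φ = (6.626×10⁻³⁴ J·s)(3×10⁸ m/s) / (5.41 eV × 1.602×10⁻¹⁹ J/eV)
λ₀ = 229.18 nm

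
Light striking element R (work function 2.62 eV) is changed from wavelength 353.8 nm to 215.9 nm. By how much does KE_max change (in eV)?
2.2383 eV

Using Einstein's equation: KE_max = hc/λ - φ

For λ₁ = 353.8 nm:
KE₁ = hc/λ₁ - φ = 3.5044 - 2.62 = 0.8844 eV

For λ₂ = 215.9 nm:
KE₂ = hc/λ₂ - φ = 5.7427 - 2.62 = 3.1227 eV

Change in KE:
ΔKE = KE₂ - KE₁ = 3.1227 - 0.8844 = 2.2383 eV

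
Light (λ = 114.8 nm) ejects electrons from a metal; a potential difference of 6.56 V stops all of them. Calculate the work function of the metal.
4.24 eV

The stopping potential gives the maximum kinetic energy: KE_max = eV_s = 6.56 eV

From Einstein's photoelectric equation: KE_max = hc/λ - φ
Rearranging: φ = hc/λ - KE_max

Calculate photon energy:
E_photon = hc/λ = (6.626×10⁻³⁴ J·s)(3×10⁸ m/s) / (114.8×10⁻⁹ m) = 10.8000 eV

Therefore:
φ = 10.8000 - 6.56 = 4.24 eV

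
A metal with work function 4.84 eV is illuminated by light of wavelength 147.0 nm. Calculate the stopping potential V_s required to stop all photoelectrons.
3.5943 V

The stopping potential V_s satisfies: eV_s = KE_max

First, find KE_max using Einstein's equation:
E_photon = hc/λ = 8.4343 eV
KE_max = E_photon - φ = 8.4343 - 4.84 = 3.5943 eV

Since eV_s = KE_max:
V_s = KE_max/e = 3.5943 V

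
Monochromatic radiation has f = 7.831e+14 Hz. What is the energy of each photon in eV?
3.2386 eV

Using E = hf:

E = hf = (6.626×10⁻³⁴ J·s)(7.831e+14 Hz)
E = 3.2386 eV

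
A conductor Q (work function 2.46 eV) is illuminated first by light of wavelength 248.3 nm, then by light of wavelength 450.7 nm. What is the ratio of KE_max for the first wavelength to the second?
8.7078

Using Einstein's equation: KE_max = hc/λ - φ

For λ₁ = 248.3 nm:
E₁ = hc/λ₁ = 4.9933 eV
KE₁ = E₁ - φ = 4.9933 - 2.46 = 2.5333 eV

For λ₂ = 450.7 nm:
E₂ = hc/λ₂ = 2.7509 eV
KE₂ = E₂ - φ = 2.7509 - 2.46 = 0.2909 eV

Ratio: KE₁/KE₂ = 2.5333/0.2909 = 8.7078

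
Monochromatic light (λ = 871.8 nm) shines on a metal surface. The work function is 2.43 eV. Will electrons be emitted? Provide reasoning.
No

For photoemission, the photon energy must exceed the work function.

Photon energy: E = hc/λ = 1.4222 eV
Work function: φ = 2.43 eV

Since E_photon (1.4222 eV) < φ (2.43 eV), photoemission will NOT occur.
The threshold wavelength is λ₀ = hc/φ = 510.2 nm.
Since 871.8 nm > 510.2 nm, the photons lack sufficient energy.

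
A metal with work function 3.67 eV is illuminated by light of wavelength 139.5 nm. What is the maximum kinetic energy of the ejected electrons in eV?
5.2178 eV

Using Einstein's photoelectric equation: KE_max = hf - φ = hc/λ - φ

First, calculate the photon energy:
E_photon = hc/λ = (6.626×10⁻³⁴ J·s)(3×10⁸ m/s) / (139.5×10⁻⁹ m)
E_photon = 8.8878 eV

Then, the maximum kinetic energy:
KE_max = E_photon - φ = 8.8878 eV - 3.67 eV = 5.2178 eV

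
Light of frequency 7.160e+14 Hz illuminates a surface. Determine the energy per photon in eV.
2.9611 eV

Using E = hf:

E = hf = (6.626×10⁻³⁴ J·s)(7.160e+14 Hz)
E = 2.9611 eV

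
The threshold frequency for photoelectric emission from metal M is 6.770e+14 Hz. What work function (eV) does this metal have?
2.80 eV

At the threshold frequency, photon energy equals work function:
φ = hf₀

Calculating:
φ = (6.626×10⁻³⁴ J·s)(6.770e+14 Hz)
φ = 2.80 eV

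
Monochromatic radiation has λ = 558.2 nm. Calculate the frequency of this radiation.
5.3707e+14 Hz

Using the wave equation: c = fλ

Solving for frequency:
f = c/λ = (3×10⁸ m/s) / (558.2×10⁻⁹ m)
f = 5.3707e+14 Hz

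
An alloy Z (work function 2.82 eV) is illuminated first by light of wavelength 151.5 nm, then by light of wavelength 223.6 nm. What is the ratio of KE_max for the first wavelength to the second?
1.9684

Using Einstein's equation: KE_max = hc/λ - φ

For λ₁ = 151.5 nm:
E₁ = hc/λ₁ = 8.1838 eV
KE₁ = E₁ - φ = 8.1838 - 2.82 = 5.3638 eV

For λ₂ = 223.6 nm:
E₂ = hc/λ₂ = 5.5449 eV
KE₂ = E₂ - φ = 5.5449 - 2.82 = 2.7249 eV

Ratio: KE₁/KE₂ = 5.3638/2.7249 = 1.9684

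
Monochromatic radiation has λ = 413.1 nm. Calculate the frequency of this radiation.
7.2571e+14 Hz

Using the wave equation: c = fλ

Solving for frequency:
f = c/λ = (3×10⁸ m/s) / (413.1×10⁻⁹ m)
f = 7.2571e+14 Hz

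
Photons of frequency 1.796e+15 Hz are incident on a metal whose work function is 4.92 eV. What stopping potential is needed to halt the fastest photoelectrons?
2.5077 V

The stopping potential V_s satisfies: eV_s = KE_max

First, find KE_max using Einstein's equation:
E_photon = hf = (6.626×10⁻³⁴ J·s)(1.796e+15 Hz) = 7.4277 eV
KE_max = E_photon - φ = 7.4277 - 4.92 = 2.5077 eV

Since eV_s = KE_max:
V_s = KE_max/e = 2.5077 V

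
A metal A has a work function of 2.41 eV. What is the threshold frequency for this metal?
5.8274e+14 Hz

The threshold frequency is when the photon energy equals the work function:
hf₀ = φ

Solving for f₀:
f₀ = φ/h = (2.41 eV × 1.602×10⁻¹⁹ J/eV) / (6.626×10⁻³⁴ J·s)
f₀ = 5.8274e+14 Hz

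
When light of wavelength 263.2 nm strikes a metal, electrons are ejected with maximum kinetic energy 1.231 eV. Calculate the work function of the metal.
3.48 eV

From Einstein's photoelectric equation: KE_max = hf - φ = hc/λ - φ

Rearranging for φ:
φ = hc/λ - KE_max

Calculate photon energy:
E_photon = hc/λ = 4.7106 eV

Therefore:
φ = 4.7106 - 1.231 = 3.48 eV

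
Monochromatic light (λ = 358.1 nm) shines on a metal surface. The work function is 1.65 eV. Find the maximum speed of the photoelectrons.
7.9843e+05 m/s

First, find the maximum kinetic energy:
E_photon = hc/λ = 3.4623 eV
KE_max = E_photon - φ = 3.4623 - 1.65 = 1.8123 eV

Convert to Joules: KE_max = 1.8123 × 1.602×10⁻¹⁹ J = 2.9036e-19 J

Then use KE = ½mv² to find velocity:
v = √(2·KE/m) = √(2 × 2.9036e-19 J / 9.109e-31 kg)
v = 7.9843e+05 m/s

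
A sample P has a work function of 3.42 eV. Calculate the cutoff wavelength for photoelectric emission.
362.53 nm

The threshold wavelength is when the photon energy equals the work function:
hc/λ₀ = φ

Solving for λ₀:
λ₀ = hc/φ = (6.626×10⁻³⁴ J·s)(3×10⁸ m/s) / (3.42 eV × 1.602×10⁻¹⁹ J/eV)
λ₀ = 362.53 nm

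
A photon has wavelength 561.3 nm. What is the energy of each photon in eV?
2.2089 eV

Using E = hf = hc/λ:

E = hc/λ = (6.626×10⁻³⁴ J·s)(3×10⁸ m/s) / (561.3×10⁻⁹ m)
E = 2.2089 eV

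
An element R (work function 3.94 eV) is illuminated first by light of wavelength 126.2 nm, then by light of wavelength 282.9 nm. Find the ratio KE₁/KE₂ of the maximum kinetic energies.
13.2947

Using Einstein's equation: KE_max = hc/λ - φ

For λ₁ = 126.2 nm:
E₁ = hc/λ₁ = 9.8244 eV
KE₁ = E₁ - φ = 9.8244 - 3.94 = 5.8844 eV

For λ₂ = 282.9 nm:
E₂ = hc/λ₂ = 4.3826 eV
KE₂ = E₂ - φ = 4.3826 - 3.94 = 0.4426 eV

Ratio: KE₁/KE₂ = 5.8844/0.4426 = 13.2947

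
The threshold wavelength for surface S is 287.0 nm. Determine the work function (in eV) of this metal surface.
4.32 eV

At the threshold wavelength, photon energy equals work function:
φ = hc/λ₀

Calculating:
φ = (6.626×10⁻³⁴ J·s)(3×10⁸ m/s) / (287.0×10⁻⁹ m)
φ = 4.32 eV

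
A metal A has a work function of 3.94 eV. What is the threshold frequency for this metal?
9.5269e+14 Hz

The threshold frequency is when the photon energy equals the work function:
hf₀ = φ

Solving for f₀:
f₀ = φ/h = (3.94 eV × 1.602×10⁻¹⁹ J/eV) / (6.626×10⁻³⁴ J·s)
f₀ = 9.5269e+14 Hz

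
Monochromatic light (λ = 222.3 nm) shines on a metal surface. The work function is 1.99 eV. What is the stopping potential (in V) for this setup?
3.5873 V

The stopping potential V_s satisfies: eV_s = KE_max

First, find KE_max using Einstein's equation:
E_photon = hc/λ = 5.5773 eV
KE_max = E_photon - φ = 5.5773 - 1.99 = 3.5873 eV

Since eV_s = KE_max:
V_s = KE_max/e = 3.5873 V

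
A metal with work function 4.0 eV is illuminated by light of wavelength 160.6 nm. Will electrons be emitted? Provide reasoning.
Yes

For photoemission, the photon energy must exceed the work function.

Photon energy: E = hc/λ = 7.7201 eV
Work function: φ = 4.0 eV

Since E_photon (7.7201 eV) > φ (4.0 eV), photoemission WILL occur.
The threshold wavelength is λ₀ = hc/φ = 310.0 nm.
Since 160.6 nm < 310.0 nm, the light has sufficient energy.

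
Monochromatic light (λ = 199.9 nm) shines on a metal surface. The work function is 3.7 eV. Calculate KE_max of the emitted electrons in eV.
2.5023 eV

Using Einstein's photoelectric equation: KE_max = hf - φ = hc/λ - φ

First, calculate the photon energy:
E_photon = hc/λ = (6.626×10⁻³⁴ J·s)(3×10⁸ m/s) / (199.9×10⁻⁹ m)
E_photon = 6.2023 eV

Then, the maximum kinetic energy:
KE_max = E_photon - φ = 6.2023 eV - 3.7 eV = 2.5023 eV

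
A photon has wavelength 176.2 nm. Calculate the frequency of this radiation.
1.7014e+15 Hz

Using the wave equation: c = fλ

Solving for frequency:
f = c/λ = (3×10⁸ m/s) / (176.2×10⁻⁹ m)
f = 1.7014e+15 Hz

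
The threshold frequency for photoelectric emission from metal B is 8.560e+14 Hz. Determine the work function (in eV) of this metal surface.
3.54 eV

At the threshold frequency, photon energy equals work function:
φ = hf₀

Calculating:
φ = (6.626×10⁻³⁴ J·s)(8.560e+14 Hz)
φ = 3.54 eV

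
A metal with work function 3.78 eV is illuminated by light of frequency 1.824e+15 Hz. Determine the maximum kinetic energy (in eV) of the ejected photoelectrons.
3.7635 eV

Using Einstein's photoelectric equation: KE_max = hf - φ

First, calculate the photon energy:
E_photon = hf = (6.626×10⁻³⁴ J·s)(1.824e+15 Hz)
E_photon = 7.5435 eV

Then, the maximum kinetic energy:
KE_max = E_photon - φ = 7.5435 eV - 3.78 eV = 3.7635 eV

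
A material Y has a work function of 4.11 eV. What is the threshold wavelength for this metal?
301.66 nm

The threshold wavelength is when the photon energy equals the work function:
hc/λ₀ = φ

Solving for λ₀:
λ₀ = hc/φ = (6.626×10⁻³⁴ J·s)(3×10⁸ m/s) / (4.11 eV × 1.602×10⁻¹⁹ J/eV)
λ₀ = 301.66 nm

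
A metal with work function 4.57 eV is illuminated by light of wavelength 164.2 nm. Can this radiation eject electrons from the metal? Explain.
Yes

For photoemission, the photon energy must exceed the work function.

Photon energy: E = hc/λ = 7.5508 eV
Work function: φ = 4.57 eV

Since E_photon (7.5508 eV) > φ (4.57 eV), photoemission WILL occur.
The threshold wavelength is λ₀ = hc/φ = 271.3 nm.
Since 164.2 nm < 271.3 nm, the light has sufficient energy.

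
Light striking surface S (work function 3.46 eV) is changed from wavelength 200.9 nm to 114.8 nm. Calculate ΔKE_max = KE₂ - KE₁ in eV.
4.6286 eV

Using Einstein's equation: KE_max = hc/λ - φ

For λ₁ = 200.9 nm:
KE₁ = hc/λ₁ - φ = 6.1714 - 3.46 = 2.7114 eV

For λ₂ = 114.8 nm:
KE₂ = hc/λ₂ - φ = 10.8000 - 3.46 = 7.3400 eV

Change in KE:
ΔKE = KE₂ - KE₁ = 7.3400 - 2.7114 = 4.6286 eV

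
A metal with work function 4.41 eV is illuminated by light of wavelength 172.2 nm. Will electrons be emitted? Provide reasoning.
Yes

For photoemission, the photon energy must exceed the work function.

Photon energy: E = hc/λ = 7.2000 eV
Work function: φ = 4.41 eV

Since E_photon (7.2000 eV) > φ (4.41 eV), photoemission WILL occur.
The threshold wavelength is λ₀ = hc/φ = 281.1 nm.
Since 172.2 nm < 281.1 nm, the light has sufficient energy.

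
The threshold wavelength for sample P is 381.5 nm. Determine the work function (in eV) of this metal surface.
3.25 eV

At the threshold wavelength, photon energy equals work function:
φ = hc/λ₀

Calculating:
φ = (6.626×10⁻³⁴ J·s)(3×10⁸ m/s) / (381.5×10⁻⁹ m)
φ = 3.25 eV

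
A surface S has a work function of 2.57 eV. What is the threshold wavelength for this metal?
482.43 nm

The threshold wavelength is when the photon energy equals the work function:
hc/λ₀ = φ

Solving for λ₀:
λ₀ = hc/φ = (6.626×10⁻³⁴ J·s)(3×10⁸ m/s) / (2.57 eV × 1.602×10⁻¹⁹ J/eV)
λ₀ = 482.43 nm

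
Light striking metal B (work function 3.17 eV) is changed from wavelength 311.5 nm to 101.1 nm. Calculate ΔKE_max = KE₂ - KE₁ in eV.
8.2833 eV

Using Einstein's equation: KE_max = hc/λ - φ

For λ₁ = 311.5 nm:
KE₁ = hc/λ₁ - φ = 3.9802 - 3.17 = 0.8102 eV

For λ₂ = 101.1 nm:
KE₂ = hc/λ₂ - φ = 12.2635 - 3.17 = 9.0935 eV

Change in KE:
ΔKE = KE₂ - KE₁ = 9.0935 - 0.8102 = 8.2833 eV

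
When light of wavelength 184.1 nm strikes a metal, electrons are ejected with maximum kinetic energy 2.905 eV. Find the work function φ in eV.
3.83 eV

From Einstein's photoelectric equation: KE_max = hf - φ = hc/λ - φ

Rearranging for φ:
φ = hc/λ - KE_max

Calculate photon energy:
E_photon = hc/λ = 6.7346 eV

Therefore:
φ = 6.7346 - 2.905 = 3.83 eV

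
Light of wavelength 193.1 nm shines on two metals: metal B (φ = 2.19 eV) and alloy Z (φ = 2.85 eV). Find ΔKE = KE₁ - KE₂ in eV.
0.6600 eV

Using KE_max = hc/λ - φ for each metal:

Photon energy: E = hc/λ = 6.4207 eV

For metal B (φ₁ = 2.19 eV):
KE₁ = E - φ₁ = 6.4207 - 2.19 = 4.2307 eV

For alloy Z (φ₂ = 2.85 eV):
KE₂ = E - φ₂ = 6.4207 - 2.85 = 3.5707 eV

Difference:
ΔKE = KE₁ - KE₂ = 4.2307 - 3.5707 = 0.6600 eV

Note: The difference equals the difference in work functions: 2.85 - 2.19 = 0.66 eV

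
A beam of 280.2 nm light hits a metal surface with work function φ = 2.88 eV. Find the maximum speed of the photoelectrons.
7.3717e+05 m/s

First, find the maximum kinetic energy:
E_photon = hc/λ = 4.4248 eV
KE_max = E_photon - φ = 4.4248 - 2.88 = 1.5448 eV

Convert to Joules: KE_max = 1.5448 × 1.602×10⁻¹⁹ J = 2.4751e-19 J

Then use KE = ½mv² to find velocity:
v = √(2·KE/m) = √(2 × 2.4751e-19 J / 9.109e-31 kg)
v = 7.3717e+05 m/s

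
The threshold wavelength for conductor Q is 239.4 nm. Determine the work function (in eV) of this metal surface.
5.18 eV

At the threshold wavelength, photon energy equals work function:
φ = hc/λ₀

Calculating:
φ = (6.626×10⁻³⁴ J·s)(3×10⁸ m/s) / (239.4×10⁻⁹ m)
φ = 5.18 eV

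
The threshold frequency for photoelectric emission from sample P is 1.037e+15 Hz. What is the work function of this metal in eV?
4.29 eV

At the threshold frequency, photon energy equals work function:
φ = hf₀

Calculating:
φ = (6.626×10⁻³⁴ J·s)(1.037e+15 Hz)
φ = 4.29 eV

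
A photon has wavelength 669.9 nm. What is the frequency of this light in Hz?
4.4752e+14 Hz

Using the wave equation: c = fλ

Solving for frequency:
f = c/λ = (3×10⁸ m/s) / (669.9×10⁻⁹ m)
f = 4.4752e+14 Hz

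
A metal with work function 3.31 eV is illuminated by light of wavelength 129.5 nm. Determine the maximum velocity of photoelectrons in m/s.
1.4844e+06 m/s

First, find the maximum kinetic energy:
E_photon = hc/λ = 9.5741 eV
KE_max = E_photon - φ = 9.5741 - 3.31 = 6.2641 eV

Convert to Joules: KE_max = 6.2641 × 1.602×10⁻¹⁹ J = 1.0036e-18 J

Then use KE = ½mv² to find velocity:
v = √(2·KE/m) = √(2 × 1.0036e-18 J / 9.109e-31 kg)
v = 1.4844e+06 m/s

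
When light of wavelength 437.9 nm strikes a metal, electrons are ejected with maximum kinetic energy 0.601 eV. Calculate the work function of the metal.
2.23 eV

From Einstein's photoelectric equation: KE_max = hf - φ = hc/λ - φ

Rearranging for φ:
φ = hc/λ - KE_max

Calculate photon energy:
E_photon = hc/λ = 2.8313 eV

Therefore:
φ = 2.8313 - 0.601 = 2.23 eV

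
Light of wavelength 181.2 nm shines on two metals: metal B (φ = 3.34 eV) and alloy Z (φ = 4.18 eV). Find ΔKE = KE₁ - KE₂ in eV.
0.8400 eV

Using KE_max = hc/λ - φ for each metal:

Photon energy: E = hc/λ = 6.8424 eV

For metal B (φ₁ = 3.34 eV):
KE₁ = E - φ₁ = 6.8424 - 3.34 = 3.5024 eV

For alloy Z (φ₂ = 4.18 eV):
KE₂ = E - φ₂ = 6.8424 - 4.18 = 2.6624 eV

Difference:
ΔKE = KE₁ - KE₂ = 3.5024 - 2.6624 = 0.8400 eV

Note: The difference equals the difference in work functions: 4.18 - 3.34 = 0.84 eV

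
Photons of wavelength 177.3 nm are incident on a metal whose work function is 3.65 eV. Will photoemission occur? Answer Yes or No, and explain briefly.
Yes

For photoemission, the photon energy must exceed the work function.

Photon energy: E = hc/λ = 6.9929 eV
Work function: φ = 3.65 eV

Since E_photon (6.9929 eV) > φ (3.65 eV), photoemission WILL occur.
The threshold wavelength is λ₀ = hc/φ = 339.7 nm.
Since 177.3 nm < 339.7 nm, the light has sufficient energy.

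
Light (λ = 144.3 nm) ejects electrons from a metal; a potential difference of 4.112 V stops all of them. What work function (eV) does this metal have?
4.48 eV

The stopping potential gives the maximum kinetic energy: KE_max = eV_s = 4.112 eV

From Einstein's photoelectric equation: KE_max = hc/λ - φ
Rearranging: φ = hc/λ - KE_max

Calculate photon energy:
E_photon = hc/λ = (6.626×10⁻³⁴ J·s)(3×10⁸ m/s) / (144.3×10⁻⁹ m) = 8.5921 eV

Therefore:
φ = 8.5921 - 4.112 = 4.48 eV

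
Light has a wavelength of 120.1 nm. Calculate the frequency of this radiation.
2.4962e+15 Hz

Using the wave equation: c = fλ

Solving for frequency:
f = c/λ = (3×10⁸ m/s) / (120.1×10⁻⁹ m)
f = 2.4962e+15 Hz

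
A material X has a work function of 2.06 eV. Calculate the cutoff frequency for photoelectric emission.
4.9811e+14 Hz

The threshold frequency is when the photon energy equals the work function:
hf₀ = φ

Solving for f₀:
f₀ = φ/h = (2.06 eV × 1.602×10⁻¹⁹ J/eV) / (6.626×10⁻³⁴ J·s)
f₀ = 4.9811e+14 Hz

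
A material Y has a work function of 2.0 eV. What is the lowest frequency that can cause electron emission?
4.8360e+14 Hz

The threshold frequency is when the photon energy equals the work function:
hf₀ = φ

Solving for f₀:
f₀ = φ/h = (2.0 eV × 1.602×10⁻¹⁹ J/eV) / (6.626×10⁻³⁴ J·s)
f₀ = 4.8360e+14 Hz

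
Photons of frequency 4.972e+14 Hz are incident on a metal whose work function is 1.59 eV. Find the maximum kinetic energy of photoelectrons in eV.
0.4663 eV

Using Einstein's photoelectric equation: KE_max = hf - φ

First, calculate the photon energy:
E_photon = hf = (6.626×10⁻³⁴ J·s)(4.972e+14 Hz)
E_photon = 2.0563 eV

Then, the maximum kinetic energy:
KE_max = E_photon - φ = 2.0563 eV - 1.59 eV = 0.4663 eV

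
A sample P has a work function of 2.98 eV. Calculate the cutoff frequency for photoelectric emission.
7.2056e+14 Hz

The threshold frequency is when the photon energy equals the work function:
hf₀ = φ

Solving for f₀:
f₀ = φ/h = (2.98 eV × 1.602×10⁻¹⁹ J/eV) / (6.626×10⁻³⁴ J·s)
f₀ = 7.2056e+14 Hz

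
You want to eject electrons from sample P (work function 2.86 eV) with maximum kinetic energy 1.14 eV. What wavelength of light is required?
309.96 nm

From Einstein's equation: KE_max = hc/λ - φ

Rearranging for λ:
hc/λ = KE_max + φ
λ = hc/(KE_max + φ)

Required photon energy:
E_photon = KE_max + φ = 1.14 + 2.86 = 4.00 eV

Required wavelength:
λ = hc/E_photon = (6.626×10⁻³⁴)(3×10⁸) / (4.00 × 1.602×10⁻¹⁹)
λ = 309.96 nm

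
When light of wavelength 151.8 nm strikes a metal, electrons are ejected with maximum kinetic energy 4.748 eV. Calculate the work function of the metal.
3.42 eV

From Einstein's photoelectric equation: KE_max = hf - φ = hc/λ - φ

Rearranging for φ:
φ = hc/λ - KE_max

Calculate photon energy:
E_photon = hc/λ = 8.1676 eV

Therefore:
φ = 8.1676 - 4.748 = 3.42 eV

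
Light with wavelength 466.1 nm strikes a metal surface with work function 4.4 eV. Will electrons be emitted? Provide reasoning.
No

For photoemission, the photon energy must exceed the work function.

Photon energy: E = hc/λ = 2.6600 eV
Work function: φ = 4.4 eV

Since E_photon (2.6600 eV) < φ (4.4 eV), photoemission will NOT occur.
The threshold wavelength is λ₀ = hc/φ = 281.8 nm.
Since 466.1 nm > 281.8 nm, the photons lack sufficient energy.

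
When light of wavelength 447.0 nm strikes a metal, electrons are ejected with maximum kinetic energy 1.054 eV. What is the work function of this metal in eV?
1.72 eV

From Einstein's photoelectric equation: KE_max = hf - φ = hc/λ - φ

Rearranging for φ:
φ = hc/λ - KE_max

Calculate photon energy:
E_photon = hc/λ = 2.7737 eV

Therefore:
φ = 2.7737 - 1.054 = 1.72 eV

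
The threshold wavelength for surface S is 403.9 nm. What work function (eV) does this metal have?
3.07 eV

At the threshold wavelength, photon energy equals work function:
φ = hc/λ₀

Calculating:
φ = (6.626×10⁻³⁴ J·s)(3×10⁸ m/s) / (403.9×10⁻⁹ m)
φ = 3.07 eV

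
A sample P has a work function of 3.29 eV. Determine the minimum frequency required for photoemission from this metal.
7.9552e+14 Hz

The threshold frequency is when the photon energy equals the work function:
hf₀ = φ

Solving for f₀:
f₀ = φ/h = (3.29 eV × 1.602×10⁻¹⁹ J/eV) / (6.626×10⁻³⁴ J·s)
f₀ = 7.9552e+14 Hz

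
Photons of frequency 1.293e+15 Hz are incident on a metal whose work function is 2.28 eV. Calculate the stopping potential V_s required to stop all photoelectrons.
3.0674 V

The stopping potential V_s satisfies: eV_s = KE_max

First, find KE_max using Einstein's equation:
E_photon = hf = (6.626×10⁻³⁴ J·s)(1.293e+15 Hz) = 5.3474 eV
KE_max = E_photon - φ = 5.3474 - 2.28 = 3.0674 eV

Since eV_s = KE_max:
V_s = KE_max/e = 3.0674 V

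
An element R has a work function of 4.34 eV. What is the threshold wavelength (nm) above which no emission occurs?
285.68 nm

The threshold wavelength is when the photon energy equals the work function:
hc/λ₀ = φ

Solving for λ₀:
λ₀ = hc/φ = (6.626×10⁻³⁴ J·s)(3×10⁸ m/s) / (4.34 eV × 1.602×10⁻¹⁹ J/eV)
λ₀ = 285.68 nm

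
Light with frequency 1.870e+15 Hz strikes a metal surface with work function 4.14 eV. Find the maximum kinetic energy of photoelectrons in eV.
3.5937 eV

Using Einstein's photoelectric equation: KE_max = hf - φ

First, calculate the photon energy:
E_photon = hf = (6.626×10⁻³⁴ J·s)(1.870e+15 Hz)
E_photon = 7.7337 eV

Then, the maximum kinetic energy:
KE_max = E_photon - φ = 7.7337 eV - 4.14 eV = 3.5937 eV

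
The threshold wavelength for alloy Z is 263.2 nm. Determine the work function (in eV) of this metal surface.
4.71 eV

At the threshold wavelength, photon energy equals work function:
φ = hc/λ₀

Calculating:
φ = (6.626×10⁻³⁴ J·s)(3×10⁸ m/s) / (263.2×10⁻⁹ m)
φ = 4.71 eV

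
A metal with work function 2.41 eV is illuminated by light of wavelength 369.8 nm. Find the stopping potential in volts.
0.9427 V

The stopping potential V_s satisfies: eV_s = KE_max

First, find KE_max using Einstein's equation:
E_photon = hc/λ = 3.3527 eV
KE_max = E_photon - φ = 3.3527 - 2.41 = 0.9427 eV

Since eV_s = KE_max:
V_s = KE_max/e = 0.9427 V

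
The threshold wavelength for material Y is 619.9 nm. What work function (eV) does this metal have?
2.00 eV

At the threshold wavelength, photon energy equals work function:
φ = hc/λ₀

Calculating:
φ = (6.626×10⁻³⁴ J·s)(3×10⁸ m/s) / (619.9×10⁻⁹ m)
φ = 2.00 eV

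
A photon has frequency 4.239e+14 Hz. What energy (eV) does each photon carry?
1.7531 eV

Using E = hf:

E = hf = (6.626×10⁻³⁴ J·s)(4.239e+14 Hz)
E = 1.7531 eV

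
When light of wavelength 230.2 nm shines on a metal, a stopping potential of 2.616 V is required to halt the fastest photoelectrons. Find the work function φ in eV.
2.77 eV

The stopping potential gives the maximum kinetic energy: KE_max = eV_s = 2.616 eV

From Einstein's photoelectric equation: KE_max = hc/λ - φ
Rearranging: φ = hc/λ - KE_max

Calculate photon energy:
E_photon = hc/λ = (6.626×10⁻³⁴ J·s)(3×10⁸ m/s) / (230.2×10⁻⁹ m) = 5.3859 eV

Therefore:
φ = 5.3859 - 2.616 = 2.77 eV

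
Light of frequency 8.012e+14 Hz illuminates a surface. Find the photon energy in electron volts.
3.3135 eV

Using E = hf:

E = hf = (6.626×10⁻³⁴ J·s)(8.012e+14 Hz)
E = 3.3135 eV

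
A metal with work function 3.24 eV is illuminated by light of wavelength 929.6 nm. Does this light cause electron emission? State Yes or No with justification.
No

For photoemission, the photon energy must exceed the work function.

Photon energy: E = hc/λ = 1.3337 eV
Work function: φ = 3.24 eV

Since E_photon (1.3337 eV) < φ (3.24 eV), photoemission will NOT occur.
The threshold wavelength is λ₀ = hc/φ = 382.7 nm.
Since 929.6 nm > 382.7 nm, the photons lack sufficient energy.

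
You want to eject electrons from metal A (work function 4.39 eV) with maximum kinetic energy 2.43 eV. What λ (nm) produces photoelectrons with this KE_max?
181.80 nm

From Einstein's equation: KE_max = hc/λ - φ

Rearranging for λ:
hc/λ = KE_max + φ
λ = hc/(KE_max + φ)

Required photon energy:
E_photon = KE_max + φ = 2.43 + 4.39 = 6.82 eV

Required wavelength:
λ = hc/E_photon = (6.626×10⁻³⁴)(3×10⁸) / (6.82 × 1.602×10⁻¹⁹)
λ = 181.80 nm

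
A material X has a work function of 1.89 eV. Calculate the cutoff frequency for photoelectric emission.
4.5700e+14 Hz

The threshold frequency is when the photon energy equals the work function:
hf₀ = φ

Solving for f₀:
f₀ = φ/h = (1.89 eV × 1.602×10⁻¹⁹ J/eV) / (6.626×10⁻³⁴ J·s)
f₀ = 4.5700e+14 Hz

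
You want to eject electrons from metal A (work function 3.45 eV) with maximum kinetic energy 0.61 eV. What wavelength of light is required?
305.38 nm

From Einstein's equation: KE_max = hc/λ - φ

Rearranging for λ:
hc/λ = KE_max + φ
λ = hc/(KE_max + φ)

Required photon energy:
E_photon = KE_max + φ = 0.61 + 3.45 = 4.06 eV

Required wavelength:
λ = hc/E_photon = (6.626×10⁻³⁴)(3×10⁸) / (4.06 × 1.602×10⁻¹⁹)
λ = 305.38 nm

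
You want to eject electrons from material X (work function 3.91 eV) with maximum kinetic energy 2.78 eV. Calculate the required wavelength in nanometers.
185.33 nm

From Einstein's equation: KE_max = hc/λ - φ

Rearranging for λ:
hc/λ = KE_max + φ
λ = hc/(KE_max + φ)

Required photon energy:
E_photon = KE_max + φ = 2.78 + 3.91 = 6.69 eV

Required wavelength:
λ = hc/E_photon = (6.626×10⁻³⁴)(3×10⁸) / (6.69 × 1.602×10⁻¹⁹)
λ = 185.33 nm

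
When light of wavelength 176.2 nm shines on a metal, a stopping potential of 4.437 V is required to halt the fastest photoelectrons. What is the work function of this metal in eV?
2.60 eV

The stopping potential gives the maximum kinetic energy: KE_max = eV_s = 4.437 eV

From Einstein's photoelectric equation: KE_max = hc/λ - φ
Rearranging: φ = hc/λ - KE_max

Calculate photon energy:
E_photon = hc/λ = (6.626×10⁻³⁴ J·s)(3×10⁸ m/s) / (176.2×10⁻⁹ m) = 7.0366 eV

Therefore:
φ = 7.0366 - 4.437 = 2.60 eV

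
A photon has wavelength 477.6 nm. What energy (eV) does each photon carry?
2.5960 eV

Using E = hf = hc/λ:

E = hc/λ = (6.626×10⁻³⁴ J·s)(3×10⁸ m/s) / (477.6×10⁻⁹ m)
E = 2.5960 eV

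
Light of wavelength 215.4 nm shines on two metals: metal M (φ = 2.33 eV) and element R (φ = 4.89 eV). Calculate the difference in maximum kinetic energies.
2.5600 eV

Using KE_max = hc/λ - φ for each metal:

Photon energy: E = hc/λ = 5.7560 eV

For metal M (φ₁ = 2.33 eV):
KE₁ = E - φ₁ = 5.7560 - 2.33 = 3.4260 eV

For element R (φ₂ = 4.89 eV):
KE₂ = E - φ₂ = 5.7560 - 4.89 = 0.8660 eV

Difference:
ΔKE = KE₁ - KE₂ = 3.4260 - 0.8660 = 2.5600 eV

Note: The difference equals the difference in work functions: 4.89 - 2.33 = 2.56 eV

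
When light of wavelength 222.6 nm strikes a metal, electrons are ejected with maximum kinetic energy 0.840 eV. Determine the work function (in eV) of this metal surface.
4.73 eV

From Einstein's photoelectric equation: KE_max = hf - φ = hc/λ - φ

Rearranging for φ:
φ = hc/λ - KE_max

Calculate photon energy:
E_photon = hc/λ = 5.5698 eV

Therefore:
φ = 5.5698 - 0.840 = 4.73 eV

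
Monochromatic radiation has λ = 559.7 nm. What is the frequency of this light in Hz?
5.3563e+14 Hz

Using the wave equation: c = fλ

Solving for frequency:
f = c/λ = (3×10⁸ m/s) / (559.7×10⁻⁹ m)
f = 5.3563e+14 Hz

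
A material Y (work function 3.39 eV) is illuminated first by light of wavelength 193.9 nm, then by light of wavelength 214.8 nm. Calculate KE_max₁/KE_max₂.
1.2612

Using Einstein's equation: KE_max = hc/λ - φ

For λ₁ = 193.9 nm:
E₁ = hc/λ₁ = 6.3942 eV
KE₁ = E₁ - φ = 6.3942 - 3.39 = 3.0042 eV

For λ₂ = 214.8 nm:
E₂ = hc/λ₂ = 5.7721 eV
KE₂ = E₂ - φ = 5.7721 - 3.39 = 2.3821 eV

Ratio: KE₁/KE₂ = 3.0042/2.3821 = 1.2612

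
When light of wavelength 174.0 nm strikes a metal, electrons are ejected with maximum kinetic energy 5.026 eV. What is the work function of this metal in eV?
2.10 eV

From Einstein's photoelectric equation: KE_max = hf - φ = hc/λ - φ

Rearranging for φ:
φ = hc/λ - KE_max

Calculate photon energy:
E_photon = hc/λ = 7.1255 eV

Therefore:
φ = 7.1255 - 5.026 = 2.10 eV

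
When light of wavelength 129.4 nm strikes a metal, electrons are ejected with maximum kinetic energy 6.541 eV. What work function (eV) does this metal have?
3.04 eV

From Einstein's photoelectric equation: KE_max = hf - φ = hc/λ - φ

Rearranging for φ:
φ = hc/λ - KE_max

Calculate photon energy:
E_photon = hc/λ = 9.5815 eV

Therefore:
φ = 9.5815 - 6.541 = 3.04 eV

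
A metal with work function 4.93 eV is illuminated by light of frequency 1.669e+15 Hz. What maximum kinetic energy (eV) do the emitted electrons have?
1.9724 eV

Using Einstein's photoelectric equation: KE_max = hf - φ

First, calculate the photon energy:
E_photon = hf = (6.626×10⁻³⁴ J·s)(1.669e+15 Hz)
E_photon = 6.9024 eV

Then, the maximum kinetic energy:
KE_max = E_photon - φ = 6.9024 eV - 4.93 eV = 1.9724 eV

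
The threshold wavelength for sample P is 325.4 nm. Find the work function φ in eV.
3.81 eV

At the threshold wavelength, photon energy equals work function:
φ = hc/λ₀

Calculating:
φ = (6.626×10⁻³⁴ J·s)(3×10⁸ m/s) / (325.4×10⁻⁹ m)
φ = 3.81 eV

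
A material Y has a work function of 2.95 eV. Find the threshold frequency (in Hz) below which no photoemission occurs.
7.1331e+14 Hz

The threshold frequency is when the photon energy equals the work function:
hf₀ = φ

Solving for f₀:
f₀ = φ/h = (2.95 eV × 1.602×10⁻¹⁹ J/eV) / (6.626×10⁻³⁴ J·s)
f₀ = 7.1331e+14 Hz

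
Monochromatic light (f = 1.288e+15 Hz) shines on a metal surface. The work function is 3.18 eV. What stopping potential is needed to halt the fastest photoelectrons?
2.1467 V

The stopping potential V_s satisfies: eV_s = KE_max

First, find KE_max using Einstein's equation:
E_photon = hf = (6.626×10⁻³⁴ J·s)(1.288e+15 Hz) = 5.3267 eV
KE_max = E_photon - φ = 5.3267 - 3.18 = 2.1467 eV

Since eV_s = KE_max:
V_s = KE_max/e = 2.1467 V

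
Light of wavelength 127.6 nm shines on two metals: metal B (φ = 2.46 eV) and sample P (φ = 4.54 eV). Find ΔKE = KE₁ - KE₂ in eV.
2.0800 eV

Using KE_max = hc/λ - φ for each metal:

Photon energy: E = hc/λ = 9.7166 eV

For metal B (φ₁ = 2.46 eV):
KE₁ = E - φ₁ = 9.7166 - 2.46 = 7.2566 eV

For sample P (φ₂ = 4.54 eV):
KE₂ = E - φ₂ = 9.7166 - 4.54 = 5.1766 eV

Difference:
ΔKE = KE₁ - KE₂ = 7.2566 - 5.1766 = 2.0800 eV

Note: The difference equals the difference in work functions: 4.54 - 2.46 = 2.08 eV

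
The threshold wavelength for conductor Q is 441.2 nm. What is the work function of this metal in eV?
2.81 eV

At the threshold wavelength, photon energy equals work function:
φ = hc/λ₀

Calculating:
φ = (6.626×10⁻³⁴ J·s)(3×10⁸ m/s) / (441.2×10⁻⁹ m)
φ = 2.81 eV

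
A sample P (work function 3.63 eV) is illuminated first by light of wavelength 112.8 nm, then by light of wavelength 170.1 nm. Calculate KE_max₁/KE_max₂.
2.0119

Using Einstein's equation: KE_max = hc/λ - φ

For λ₁ = 112.8 nm:
E₁ = hc/λ₁ = 10.9915 eV
KE₁ = E₁ - φ = 10.9915 - 3.63 = 7.3615 eV

For λ₂ = 170.1 nm:
E₂ = hc/λ₂ = 7.2889 eV
KE₂ = E₂ - φ = 7.2889 - 3.63 = 3.6589 eV

Ratio: KE₁/KE₂ = 7.3615/3.6589 = 2.0119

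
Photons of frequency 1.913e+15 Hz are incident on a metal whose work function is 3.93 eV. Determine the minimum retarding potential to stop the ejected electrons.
3.9815 V

The stopping potential V_s satisfies: eV_s = KE_max

First, find KE_max using Einstein's equation:
E_photon = hf = (6.626×10⁻³⁴ J·s)(1.913e+15 Hz) = 7.9115 eV
KE_max = E_photon - φ = 7.9115 - 3.93 = 3.9815 eV

Since eV_s = KE_max:
V_s = KE_max/e = 3.9815 V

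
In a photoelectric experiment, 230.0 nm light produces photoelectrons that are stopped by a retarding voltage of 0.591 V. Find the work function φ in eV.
4.80 eV

The stopping potential gives the maximum kinetic energy: KE_max = eV_s = 0.591 eV

From Einstein's photoelectric equation: KE_max = hc/λ - φ
Rearranging: φ = hc/λ - KE_max

Calculate photon energy:
E_photon = hc/λ = (6.626×10⁻³⁴ J·s)(3×10⁸ m/s) / (230.0×10⁻⁹ m) = 5.3906 eV

Therefore:
φ = 5.3906 - 0.591 = 4.80 eV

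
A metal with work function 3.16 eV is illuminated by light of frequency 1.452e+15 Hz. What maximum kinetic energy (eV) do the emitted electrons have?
2.8450 eV

Using Einstein's photoelectric equation: KE_max = hf - φ

First, calculate the photon energy:
E_photon = hf = (6.626×10⁻³⁴ J·s)(1.452e+15 Hz)
E_photon = 6.0050 eV

Then, the maximum kinetic energy:
KE_max = E_photon - φ = 6.0050 eV - 3.16 eV = 2.8450 eV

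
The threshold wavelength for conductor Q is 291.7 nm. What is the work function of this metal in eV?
4.25 eV

At the threshold wavelength, photon energy equals work function:
φ = hc/λ₀

Calculating:
φ = (6.626×10⁻³⁴ J·s)(3×10⁸ m/s) / (291.7×10⁻⁹ m)
φ = 4.25 eV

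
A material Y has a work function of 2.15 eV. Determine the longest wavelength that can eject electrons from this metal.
576.67 nm

The threshold wavelength is when the photon energy equals the work function:
hc/λ₀ = φ

Solving for λ₀:
λ₀ = hc/φ = (6.626×10⁻³⁴ J·s)(3×10⁸ m/s) / (2.15 eV × 1.602×10⁻¹⁹ J/eV)
λ₀ = 576.67 nm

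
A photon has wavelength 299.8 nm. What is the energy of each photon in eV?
4.1356 eV

Using E = hf = hc/λ:

E = hc/λ = (6.626×10⁻³⁴ J·s)(3×10⁸ m/s) / (299.8×10⁻⁹ m)
E = 4.1356 eV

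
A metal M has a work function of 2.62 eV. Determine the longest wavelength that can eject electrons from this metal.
473.22 nm

The threshold wavelength is when the photon energy equals the work function:
hc/λ₀ = φ

Solving for λ₀:
λ₀ = hc/φ = (6.626×10⁻³⁴ J·s)(3×10⁸ m/s) / (2.62 eV × 1.602×10⁻¹⁹ J/eV)
λ₀ = 473.22 nm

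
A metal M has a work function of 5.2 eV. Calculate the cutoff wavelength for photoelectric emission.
238.43 nm

The threshold wavelength is when the photon energy equals the work function:
hc/λ₀ = φ

Solving for λ₀:
λ₀ = hc/φ = (6.626×10⁻³⁴ J·s)(3×10⁸ m/s) / (5.2 eV × 1.602×10⁻¹⁹ J/eV)
λ₀ = 238.43 nm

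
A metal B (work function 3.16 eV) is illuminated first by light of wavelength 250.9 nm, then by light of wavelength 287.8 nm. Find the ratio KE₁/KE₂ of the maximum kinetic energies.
1.5519

Using Einstein's equation: KE_max = hc/λ - φ

For λ₁ = 250.9 nm:
E₁ = hc/λ₁ = 4.9416 eV
KE₁ = E₁ - φ = 4.9416 - 3.16 = 1.7816 eV

For λ₂ = 287.8 nm:
E₂ = hc/λ₂ = 4.3080 eV
KE₂ = E₂ - φ = 4.3080 - 3.16 = 1.1480 eV

Ratio: KE₁/KE₂ = 1.7816/1.1480 = 1.5519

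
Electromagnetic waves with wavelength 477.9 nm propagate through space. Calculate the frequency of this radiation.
6.2731e+14 Hz

Using the wave equation: c = fλ

Solving for frequency:
f = c/λ = (3×10⁸ m/s) / (477.9×10⁻⁹ m)
f = 6.2731e+14 Hz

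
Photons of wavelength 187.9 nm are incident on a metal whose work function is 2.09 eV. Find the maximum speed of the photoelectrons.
1.2593e+06 m/s

First, find the maximum kinetic energy:
E_photon = hc/λ = 6.5984 eV
KE_max = E_photon - φ = 6.5984 - 2.09 = 4.5084 eV

Convert to Joules: KE_max = 4.5084 × 1.602×10⁻¹⁹ J = 7.2233e-19 J

Then use KE = ½mv² to find velocity:
v = √(2·KE/m) = √(2 × 7.2233e-19 J / 9.109e-31 kg)
v = 1.2593e+06 m/s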